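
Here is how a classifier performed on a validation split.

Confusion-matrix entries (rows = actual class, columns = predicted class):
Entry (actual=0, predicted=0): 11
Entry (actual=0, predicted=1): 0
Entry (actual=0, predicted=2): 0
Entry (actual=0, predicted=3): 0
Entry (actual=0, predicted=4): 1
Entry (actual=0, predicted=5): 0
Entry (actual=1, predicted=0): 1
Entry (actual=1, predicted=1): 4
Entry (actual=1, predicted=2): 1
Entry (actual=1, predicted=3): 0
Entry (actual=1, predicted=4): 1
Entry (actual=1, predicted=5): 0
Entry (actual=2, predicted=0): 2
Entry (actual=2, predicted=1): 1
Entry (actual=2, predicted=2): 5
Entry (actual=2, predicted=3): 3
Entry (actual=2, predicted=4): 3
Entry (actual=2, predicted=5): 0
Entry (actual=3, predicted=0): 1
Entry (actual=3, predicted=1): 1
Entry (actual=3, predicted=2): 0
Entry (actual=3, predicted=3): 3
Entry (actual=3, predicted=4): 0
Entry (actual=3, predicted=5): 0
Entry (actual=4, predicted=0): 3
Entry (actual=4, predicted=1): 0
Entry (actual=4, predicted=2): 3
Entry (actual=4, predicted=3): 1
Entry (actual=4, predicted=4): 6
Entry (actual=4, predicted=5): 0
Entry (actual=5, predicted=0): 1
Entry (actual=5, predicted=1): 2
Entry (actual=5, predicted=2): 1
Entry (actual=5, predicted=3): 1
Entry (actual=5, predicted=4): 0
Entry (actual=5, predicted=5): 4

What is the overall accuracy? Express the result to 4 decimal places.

0.5500

Accuracy = trace / total = (11+4+5+3+6+4=33) / 60 = 33/60 = 0.5500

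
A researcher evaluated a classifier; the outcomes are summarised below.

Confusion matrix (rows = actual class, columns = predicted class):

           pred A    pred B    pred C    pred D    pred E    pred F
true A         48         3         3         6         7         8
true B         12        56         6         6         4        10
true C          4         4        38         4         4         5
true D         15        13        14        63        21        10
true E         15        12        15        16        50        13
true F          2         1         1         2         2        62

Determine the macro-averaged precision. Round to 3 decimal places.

0.569

Per-class precision (TP/(TP+FP)):
  A: TP=48, FP=12+4+15+15+2=48 → 48/96 = 0.5000
  B: TP=56, FP=3+4+13+12+1=33 → 56/89 = 0.6292
  C: TP=38, FP=3+6+14+15+1=39 → 38/77 = 0.4935
  D: TP=63, FP=6+6+4+16+2=34 → 63/97 = 0.6495
  E: TP=50, FP=7+4+4+21+2=38 → 50/88 = 0.5682
  F: TP=62, FP=8+10+5+10+13=46 → 62/108 = 0.5741
Macro-precision = mean = (0.5000 + 0.6292 + 0.4935 + 0.6495 + 0.5682 + 0.5741) / 6 = 0.569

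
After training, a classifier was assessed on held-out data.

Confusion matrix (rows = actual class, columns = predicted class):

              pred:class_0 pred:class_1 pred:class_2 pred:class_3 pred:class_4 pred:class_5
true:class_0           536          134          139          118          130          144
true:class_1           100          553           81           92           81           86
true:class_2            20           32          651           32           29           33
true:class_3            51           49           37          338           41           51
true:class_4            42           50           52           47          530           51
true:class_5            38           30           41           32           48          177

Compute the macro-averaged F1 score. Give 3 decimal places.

Per-class F1 score (2·TP/(2·TP+FP+FN)):
  class_0: TP=536, FP=100+20+51+42+38=251, FN=134+139+118+130+144=665 → 1072/1988 = 0.5392
  class_1: TP=553, FP=134+32+49+50+30=295, FN=100+81+92+81+86=440 → 1106/1841 = 0.6008
  class_2: TP=651, FP=139+81+37+52+41=350, FN=20+32+32+29+33=146 → 1302/1798 = 0.7241
  class_3: TP=338, FP=118+92+32+47+32=321, FN=51+49+37+41+51=229 → 676/1226 = 0.5514
  class_4: TP=530, FP=130+81+29+41+48=329, FN=42+50+52+47+51=242 → 1060/1631 = 0.6499
  class_5: TP=177, FP=144+86+33+51+51=365, FN=38+30+41+32+48=189 → 354/908 = 0.3899
Macro-F1 score = mean = (0.5392 + 0.6008 + 0.7241 + 0.5514 + 0.6499 + 0.3899) / 6 = 0.576

0.576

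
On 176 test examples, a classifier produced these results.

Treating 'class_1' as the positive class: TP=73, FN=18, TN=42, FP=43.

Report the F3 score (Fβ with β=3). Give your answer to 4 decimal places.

0.7807

Fβ = (1+β²)·TP / ((1+β²)·TP + β²·FN + FP), with β²=9
= 10·73 / (10·73 + 9·18 + 43) = 0.7807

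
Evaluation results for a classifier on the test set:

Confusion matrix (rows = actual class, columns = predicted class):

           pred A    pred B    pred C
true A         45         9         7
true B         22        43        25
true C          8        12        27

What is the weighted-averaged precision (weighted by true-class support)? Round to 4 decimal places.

0.5989

Per-class precision (TP/(TP+FP)):
  A: TP=45, FP=22+8=30 → 45/75 = 0.60000
  B: TP=43, FP=9+12=21 → 43/64 = 0.67188
  C: TP=27, FP=7+25=32 → 27/59 = 0.45763
Weighted-precision = Σ (supportᵢ/N)·precisionᵢ with N=198: (61/198)·0.60000 + (90/198)·0.67188 + (47/198)·0.45763 = 0.5989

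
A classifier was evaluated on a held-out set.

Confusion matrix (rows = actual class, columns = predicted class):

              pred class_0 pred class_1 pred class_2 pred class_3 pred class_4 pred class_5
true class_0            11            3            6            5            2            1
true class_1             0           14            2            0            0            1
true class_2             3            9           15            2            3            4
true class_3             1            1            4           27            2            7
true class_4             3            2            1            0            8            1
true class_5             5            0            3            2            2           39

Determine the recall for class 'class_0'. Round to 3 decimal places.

One-vs-rest for 'class_0': TP = diagonal; FP = other classes predicted 'class_0'; FN = 'class_0' predicted as other.
recall = TP/(TP+FN).
class_0: TP=11, FN=3+6+5+2+1=17 → 11/28 = 0.3929

0.393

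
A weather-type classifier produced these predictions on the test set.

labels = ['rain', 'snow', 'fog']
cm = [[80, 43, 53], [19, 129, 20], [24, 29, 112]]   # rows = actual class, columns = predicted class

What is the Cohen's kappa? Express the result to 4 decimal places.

0.4473

Observed agreement pₒ = trace/N = 321/509 = 0.63065
Expected agreement pₑ = Σ (rowᵢ·colᵢ)/N² = (176·123 + 168·201 + 165·185)/509² = 0.33171
κ = (pₒ − pₑ)/(1 − pₑ) = (0.63065 − 0.33171)/(1 − 0.33171) = 0.4473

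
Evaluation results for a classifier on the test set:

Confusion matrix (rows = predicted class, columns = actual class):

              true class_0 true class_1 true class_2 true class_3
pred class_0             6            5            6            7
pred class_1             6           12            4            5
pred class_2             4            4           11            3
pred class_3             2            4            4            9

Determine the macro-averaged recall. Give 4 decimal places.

Per-class recall (TP/(TP+FN)):
  class_0: TP=6, FN=6+4+2=12 → 6/18 = 0.33333
  class_1: TP=12, FN=5+4+4=13 → 12/25 = 0.48000
  class_2: TP=11, FN=6+4+4=14 → 11/25 = 0.44000
  class_3: TP=9, FN=7+5+3=15 → 9/24 = 0.37500
Macro-recall = mean = (0.33333 + 0.48000 + 0.44000 + 0.37500) / 4 = 0.4071

0.4071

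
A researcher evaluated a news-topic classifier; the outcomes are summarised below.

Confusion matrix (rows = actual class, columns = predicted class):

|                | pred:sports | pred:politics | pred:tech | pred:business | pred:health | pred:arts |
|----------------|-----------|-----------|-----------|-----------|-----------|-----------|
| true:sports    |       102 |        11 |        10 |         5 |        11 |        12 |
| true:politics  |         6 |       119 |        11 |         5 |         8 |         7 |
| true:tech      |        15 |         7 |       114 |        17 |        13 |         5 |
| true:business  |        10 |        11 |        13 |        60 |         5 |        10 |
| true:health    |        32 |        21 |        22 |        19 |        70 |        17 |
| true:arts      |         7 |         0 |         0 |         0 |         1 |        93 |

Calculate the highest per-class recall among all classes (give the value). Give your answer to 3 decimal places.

0.921

Per-class recall (TP/(TP+FN)):
  sports: TP=102, FN=11+10+5+11+12=49 → 102/151 = 0.6755
  politics: TP=119, FN=6+11+5+8+7=37 → 119/156 = 0.7628
  tech: TP=114, FN=15+7+17+13+5=57 → 114/171 = 0.6667
  business: TP=60, FN=10+11+13+5+10=49 → 60/109 = 0.5505
  health: TP=70, FN=32+21+22+19+17=111 → 70/181 = 0.3867
  arts: TP=93, FN=7+0+0+0+1=8 → 93/101 = 0.9208
Highest is class 'arts' with recall = 0.921.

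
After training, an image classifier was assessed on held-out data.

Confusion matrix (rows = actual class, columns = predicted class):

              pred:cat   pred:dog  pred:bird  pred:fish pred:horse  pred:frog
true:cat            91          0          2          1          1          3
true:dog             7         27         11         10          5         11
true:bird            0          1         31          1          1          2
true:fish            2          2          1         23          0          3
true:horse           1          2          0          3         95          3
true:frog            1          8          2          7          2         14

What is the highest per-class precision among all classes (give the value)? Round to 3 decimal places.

Per-class precision (TP/(TP+FP)):
  cat: TP=91, FP=7+0+2+1+1=11 → 91/102 = 0.8922
  dog: TP=27, FP=0+1+2+2+8=13 → 27/40 = 0.6750
  bird: TP=31, FP=2+11+1+0+2=16 → 31/47 = 0.6596
  fish: TP=23, FP=1+10+1+3+7=22 → 23/45 = 0.5111
  horse: TP=95, FP=1+5+1+0+2=9 → 95/104 = 0.9135
  frog: TP=14, FP=3+11+2+3+3=22 → 14/36 = 0.3889
Highest is class 'horse' with precision = 0.913.

0.913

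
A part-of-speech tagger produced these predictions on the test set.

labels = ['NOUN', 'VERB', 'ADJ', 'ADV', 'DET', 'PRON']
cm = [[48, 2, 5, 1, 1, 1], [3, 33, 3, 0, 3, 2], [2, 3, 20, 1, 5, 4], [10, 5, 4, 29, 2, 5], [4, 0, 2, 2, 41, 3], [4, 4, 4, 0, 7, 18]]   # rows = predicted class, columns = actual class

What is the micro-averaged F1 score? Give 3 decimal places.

Micro-averaging pools counts across classes: ΣTP=189, ΣFP=92, ΣFN=92.
Micro-F1 score = 2·TP/(2·TP+FP+FN) on pooled counts = 0.673 (equals overall accuracy in single-label multiclass).

0.673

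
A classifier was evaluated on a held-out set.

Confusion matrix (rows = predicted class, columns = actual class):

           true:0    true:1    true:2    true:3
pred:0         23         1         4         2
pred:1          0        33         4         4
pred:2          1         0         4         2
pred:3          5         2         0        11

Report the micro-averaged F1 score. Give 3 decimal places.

Micro-averaging pools counts across classes: ΣTP=71, ΣFP=25, ΣFN=25.
Micro-F1 score = 2·TP/(2·TP+FP+FN) on pooled counts = 0.740 (equals overall accuracy in single-label multiclass).

0.740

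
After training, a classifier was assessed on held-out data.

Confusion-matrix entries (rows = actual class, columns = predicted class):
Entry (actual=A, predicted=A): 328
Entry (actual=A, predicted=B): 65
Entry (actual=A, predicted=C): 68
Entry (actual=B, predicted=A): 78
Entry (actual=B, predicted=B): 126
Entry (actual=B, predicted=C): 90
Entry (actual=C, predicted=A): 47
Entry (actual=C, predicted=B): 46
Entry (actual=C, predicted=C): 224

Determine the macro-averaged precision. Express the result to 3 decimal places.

0.614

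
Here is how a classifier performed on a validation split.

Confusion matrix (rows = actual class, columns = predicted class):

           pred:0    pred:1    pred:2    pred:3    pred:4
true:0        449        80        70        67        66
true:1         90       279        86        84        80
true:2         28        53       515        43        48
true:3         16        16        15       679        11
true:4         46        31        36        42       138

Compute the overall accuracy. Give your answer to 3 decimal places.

0.671

Accuracy = trace / total = (449+279+515+679+138=2060) / 3068 = 2060/3068 = 0.671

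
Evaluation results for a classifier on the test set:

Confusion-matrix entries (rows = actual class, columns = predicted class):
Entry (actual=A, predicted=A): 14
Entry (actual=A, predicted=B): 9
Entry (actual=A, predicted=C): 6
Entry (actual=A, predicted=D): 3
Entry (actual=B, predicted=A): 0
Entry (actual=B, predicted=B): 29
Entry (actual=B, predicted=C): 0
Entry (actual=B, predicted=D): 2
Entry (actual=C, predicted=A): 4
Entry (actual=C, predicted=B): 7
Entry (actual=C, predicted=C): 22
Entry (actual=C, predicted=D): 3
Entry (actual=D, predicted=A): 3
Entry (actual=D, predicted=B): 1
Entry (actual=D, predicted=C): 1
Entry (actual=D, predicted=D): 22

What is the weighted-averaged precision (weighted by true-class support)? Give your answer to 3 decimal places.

0.698

Per-class precision (TP/(TP+FP)):
  A: TP=14, FP=0+4+3=7 → 14/21 = 0.6667
  B: TP=29, FP=9+7+1=17 → 29/46 = 0.6304
  C: TP=22, FP=6+0+1=7 → 22/29 = 0.7586
  D: TP=22, FP=3+2+3=8 → 22/30 = 0.7333
Weighted-precision = Σ (supportᵢ/N)·precisionᵢ with N=126: (32/126)·0.6667 + (31/126)·0.6304 + (36/126)·0.7586 + (27/126)·0.7333 = 0.698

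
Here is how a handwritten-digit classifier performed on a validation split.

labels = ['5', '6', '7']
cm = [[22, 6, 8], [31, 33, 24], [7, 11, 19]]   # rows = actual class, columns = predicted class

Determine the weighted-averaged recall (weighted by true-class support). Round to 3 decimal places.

0.460

Per-class recall (TP/(TP+FN)):
  5: TP=22, FN=6+8=14 → 22/36 = 0.6111
  6: TP=33, FN=31+24=55 → 33/88 = 0.3750
  7: TP=19, FN=7+11=18 → 19/37 = 0.5135
Weighted-recall = Σ (supportᵢ/N)·recallᵢ with N=161: (36/161)·0.6111 + (88/161)·0.3750 + (37/161)·0.5135 = 0.460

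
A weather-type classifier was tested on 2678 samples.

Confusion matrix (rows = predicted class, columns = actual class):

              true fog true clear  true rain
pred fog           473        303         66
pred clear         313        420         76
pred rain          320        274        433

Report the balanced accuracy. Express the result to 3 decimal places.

Balanced accuracy = mean of per-class recall.
  fog: recall = 473/1106 = 0.4277
  clear: recall = 420/997 = 0.4213
  rain: recall = 433/575 = 0.7530
Mean = (0.4277 + 0.4213 + 0.7530) / 3 = 0.534

0.534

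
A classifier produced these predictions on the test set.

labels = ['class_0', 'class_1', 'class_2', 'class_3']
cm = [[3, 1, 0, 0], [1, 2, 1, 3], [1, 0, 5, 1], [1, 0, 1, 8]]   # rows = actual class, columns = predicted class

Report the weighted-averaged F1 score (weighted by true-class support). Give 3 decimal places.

Per-class F1 score (2·TP/(2·TP+FP+FN)):
  class_0: TP=3, FP=1+1+1=3, FN=1+0+0=1 → 6/10 = 0.6000
  class_1: TP=2, FP=1+0+0=1, FN=1+1+3=5 → 4/10 = 0.4000
  class_2: TP=5, FP=0+1+1=2, FN=1+0+1=2 → 10/14 = 0.7143
  class_3: TP=8, FP=0+3+1=4, FN=1+0+1=2 → 16/22 = 0.7273
Weighted-F1 score = Σ (supportᵢ/N)·F1 scoreᵢ with N=28: (4/28)·0.6000 + (7/28)·0.4000 + (7/28)·0.7143 + (10/28)·0.7273 = 0.624

0.624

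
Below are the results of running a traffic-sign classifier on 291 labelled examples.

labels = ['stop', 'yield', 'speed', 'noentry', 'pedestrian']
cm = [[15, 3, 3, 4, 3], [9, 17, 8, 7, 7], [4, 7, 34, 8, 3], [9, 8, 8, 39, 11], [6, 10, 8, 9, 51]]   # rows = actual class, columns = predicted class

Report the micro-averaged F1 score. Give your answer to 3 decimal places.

0.536

Micro-averaging pools counts across classes: ΣTP=156, ΣFP=135, ΣFN=135.
Micro-F1 score = 2·TP/(2·TP+FP+FN) on pooled counts = 0.536 (equals overall accuracy in single-label multiclass).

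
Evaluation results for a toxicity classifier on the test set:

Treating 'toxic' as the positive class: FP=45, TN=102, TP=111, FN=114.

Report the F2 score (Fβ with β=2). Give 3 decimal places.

0.526

Fβ = (1+β²)·TP / ((1+β²)·TP + β²·FN + FP), with β²=4
= 5·111 / (5·111 + 4·114 + 45) = 0.526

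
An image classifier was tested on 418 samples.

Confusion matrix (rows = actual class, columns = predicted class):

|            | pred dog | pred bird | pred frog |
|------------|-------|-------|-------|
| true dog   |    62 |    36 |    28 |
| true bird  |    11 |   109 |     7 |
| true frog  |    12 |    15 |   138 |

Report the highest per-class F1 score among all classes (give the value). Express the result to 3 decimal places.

0.817

Per-class F1 score (2·TP/(2·TP+FP+FN)):
  dog: TP=62, FP=11+12=23, FN=36+28=64 → 124/211 = 0.5877
  bird: TP=109, FP=36+15=51, FN=11+7=18 → 218/287 = 0.7596
  frog: TP=138, FP=28+7=35, FN=12+15=27 → 276/338 = 0.8166
Highest is class 'frog' with F1 score = 0.817.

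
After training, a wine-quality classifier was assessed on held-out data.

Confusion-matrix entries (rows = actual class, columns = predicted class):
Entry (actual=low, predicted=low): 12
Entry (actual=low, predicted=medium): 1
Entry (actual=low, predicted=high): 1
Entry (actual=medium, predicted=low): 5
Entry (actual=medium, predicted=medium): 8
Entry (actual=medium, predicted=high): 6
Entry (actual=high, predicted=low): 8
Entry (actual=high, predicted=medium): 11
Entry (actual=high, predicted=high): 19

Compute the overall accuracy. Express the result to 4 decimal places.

0.5493

Accuracy = trace / total = (12+8+19=39) / 71 = 39/71 = 0.5493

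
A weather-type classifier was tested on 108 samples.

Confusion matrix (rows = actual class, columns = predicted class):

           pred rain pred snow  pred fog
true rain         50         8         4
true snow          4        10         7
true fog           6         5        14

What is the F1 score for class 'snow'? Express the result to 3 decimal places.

Take TP from the diagonal, FP from the rest of the 'snow' prediction marginal, FN from the rest of the 'snow' actual marginal.
F1 score = 2·TP/(2·TP+FP+FN).
snow: TP=10, FP=8+5=13, FN=4+7=11 → 20/44 = 0.4545

0.455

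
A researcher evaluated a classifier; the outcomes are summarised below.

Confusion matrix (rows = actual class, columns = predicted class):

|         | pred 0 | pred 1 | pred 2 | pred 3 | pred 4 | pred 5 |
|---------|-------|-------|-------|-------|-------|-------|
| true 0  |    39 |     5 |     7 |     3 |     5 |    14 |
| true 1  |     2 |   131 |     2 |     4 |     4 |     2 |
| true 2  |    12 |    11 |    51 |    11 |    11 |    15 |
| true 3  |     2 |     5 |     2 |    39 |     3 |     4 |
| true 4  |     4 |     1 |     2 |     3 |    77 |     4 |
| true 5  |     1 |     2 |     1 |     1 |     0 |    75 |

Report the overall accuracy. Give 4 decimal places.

Accuracy = trace / total = (39+131+51+39+77+75=412) / 555 = 412/555 = 0.7423

0.7423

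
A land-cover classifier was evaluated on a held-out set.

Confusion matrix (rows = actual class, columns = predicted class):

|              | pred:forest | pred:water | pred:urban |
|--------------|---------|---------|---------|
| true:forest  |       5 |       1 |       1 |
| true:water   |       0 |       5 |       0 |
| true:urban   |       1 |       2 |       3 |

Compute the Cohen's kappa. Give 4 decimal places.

Observed agreement pₒ = trace/N = 13/18 = 0.72222
Expected agreement pₑ = Σ (rowᵢ·colᵢ)/N² = (7·6 + 5·8 + 6·4)/18² = 0.32716
κ = (pₒ − pₑ)/(1 − pₑ) = (0.72222 − 0.32716)/(1 − 0.32716) = 0.5872

0.5872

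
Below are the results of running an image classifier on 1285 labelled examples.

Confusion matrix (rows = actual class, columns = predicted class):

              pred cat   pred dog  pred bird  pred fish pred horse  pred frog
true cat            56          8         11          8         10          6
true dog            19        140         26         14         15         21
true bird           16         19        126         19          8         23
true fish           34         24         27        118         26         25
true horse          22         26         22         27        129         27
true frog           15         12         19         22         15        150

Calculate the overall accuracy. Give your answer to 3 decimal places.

Accuracy = trace / total = (56+140+126+118+129+150=719) / 1285 = 719/1285 = 0.560

0.560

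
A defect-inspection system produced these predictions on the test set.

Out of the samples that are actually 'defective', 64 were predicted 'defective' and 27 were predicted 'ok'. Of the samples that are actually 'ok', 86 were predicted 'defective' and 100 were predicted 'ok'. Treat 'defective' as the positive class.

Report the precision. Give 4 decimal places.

0.4267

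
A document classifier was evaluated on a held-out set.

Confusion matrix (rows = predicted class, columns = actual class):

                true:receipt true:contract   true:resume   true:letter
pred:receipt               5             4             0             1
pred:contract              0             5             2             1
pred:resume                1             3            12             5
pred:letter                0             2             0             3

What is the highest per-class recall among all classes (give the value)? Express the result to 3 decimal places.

Per-class recall (TP/(TP+FN)):
  receipt: TP=5, FN=0+1+0=1 → 5/6 = 0.8333
  contract: TP=5, FN=4+3+2=9 → 5/14 = 0.3571
  resume: TP=12, FN=0+2+0=2 → 12/14 = 0.8571
  letter: TP=3, FN=1+1+5=7 → 3/10 = 0.3000
Highest is class 'resume' with recall = 0.857.

0.857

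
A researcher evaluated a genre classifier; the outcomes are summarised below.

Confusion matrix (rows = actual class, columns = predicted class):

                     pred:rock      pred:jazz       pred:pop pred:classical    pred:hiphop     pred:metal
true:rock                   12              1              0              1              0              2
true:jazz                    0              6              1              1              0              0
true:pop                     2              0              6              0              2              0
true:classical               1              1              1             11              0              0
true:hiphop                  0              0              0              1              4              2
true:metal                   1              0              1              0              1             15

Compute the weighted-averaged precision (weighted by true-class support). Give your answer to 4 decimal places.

0.7380

Per-class precision (TP/(TP+FP)):
  rock: TP=12, FP=0+2+1+0+1=4 → 12/16 = 0.75000
  jazz: TP=6, FP=1+0+1+0+0=2 → 6/8 = 0.75000
  pop: TP=6, FP=0+1+1+0+1=3 → 6/9 = 0.66667
  classical: TP=11, FP=1+1+0+1+0=3 → 11/14 = 0.78571
  hiphop: TP=4, FP=0+0+2+0+1=3 → 4/7 = 0.57143
  metal: TP=15, FP=2+0+0+0+2=4 → 15/19 = 0.78947
Weighted-precision = Σ (supportᵢ/N)·precisionᵢ with N=73: (16/73)·0.75000 + (8/73)·0.75000 + (10/73)·0.66667 + (14/73)·0.78571 + (7/73)·0.57143 + (18/73)·0.78947 = 0.7380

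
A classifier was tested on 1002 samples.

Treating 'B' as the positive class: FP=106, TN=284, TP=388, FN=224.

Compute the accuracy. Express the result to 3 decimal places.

0.671

Accuracy = (TP+TN)/N = (388+284)/1002 = 0.671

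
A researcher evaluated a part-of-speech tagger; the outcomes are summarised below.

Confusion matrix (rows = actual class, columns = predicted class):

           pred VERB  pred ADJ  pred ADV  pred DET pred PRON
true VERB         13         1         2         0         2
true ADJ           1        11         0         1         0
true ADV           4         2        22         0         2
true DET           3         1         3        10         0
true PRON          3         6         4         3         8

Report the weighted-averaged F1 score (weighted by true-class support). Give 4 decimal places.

Per-class F1 score (2·TP/(2·TP+FP+FN)):
  VERB: TP=13, FP=1+4+3+3=11, FN=1+2+0+2=5 → 26/42 = 0.61905
  ADJ: TP=11, FP=1+2+1+6=10, FN=1+0+1+0=2 → 22/34 = 0.64706
  ADV: TP=22, FP=2+0+3+4=9, FN=4+2+0+2=8 → 44/61 = 0.72131
  DET: TP=10, FP=0+1+0+3=4, FN=3+1+3+0=7 → 20/31 = 0.64516
  PRON: TP=8, FP=2+0+2+0=4, FN=3+6+4+3=16 → 16/36 = 0.44444
Weighted-F1 score = Σ (supportᵢ/N)·F1 scoreᵢ with N=102: (18/102)·0.61905 + (13/102)·0.64706 + (30/102)·0.72131 + (17/102)·0.64516 + (24/102)·0.44444 = 0.6160

0.6160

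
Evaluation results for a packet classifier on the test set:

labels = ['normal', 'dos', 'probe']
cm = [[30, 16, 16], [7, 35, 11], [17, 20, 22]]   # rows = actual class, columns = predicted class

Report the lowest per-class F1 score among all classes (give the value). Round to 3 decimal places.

0.407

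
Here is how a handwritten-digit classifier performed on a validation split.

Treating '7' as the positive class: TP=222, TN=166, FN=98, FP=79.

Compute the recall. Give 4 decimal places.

0.6938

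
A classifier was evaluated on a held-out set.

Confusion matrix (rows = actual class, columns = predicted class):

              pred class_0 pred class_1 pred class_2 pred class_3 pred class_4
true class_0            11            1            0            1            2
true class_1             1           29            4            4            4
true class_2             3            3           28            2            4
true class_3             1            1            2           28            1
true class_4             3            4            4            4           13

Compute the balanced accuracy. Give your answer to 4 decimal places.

0.6873

Balanced accuracy = mean of per-class recall.
  class_0: recall = 11/15 = 0.73333
  class_1: recall = 29/42 = 0.69048
  class_2: recall = 28/40 = 0.70000
  class_3: recall = 28/33 = 0.84848
  class_4: recall = 13/28 = 0.46429
Mean = (0.73333 + 0.69048 + 0.70000 + 0.84848 + 0.46429) / 5 = 0.6873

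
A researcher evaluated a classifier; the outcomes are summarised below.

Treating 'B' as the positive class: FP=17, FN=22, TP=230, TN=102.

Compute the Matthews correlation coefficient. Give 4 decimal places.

MCC = (TP·TN − FP·FN) / √((TP+FP)(TP+FN)(TN+FP)(TN+FN))
Numerator = 230·102 − 17·22 = 23086
Denominator = √(247·252·119·124) = √918472464 = 30306.3106
MCC = 23086 / 30306.3106 = 0.7618

0.7618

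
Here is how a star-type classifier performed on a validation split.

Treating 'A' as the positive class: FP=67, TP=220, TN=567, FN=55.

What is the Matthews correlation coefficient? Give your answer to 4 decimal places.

0.6862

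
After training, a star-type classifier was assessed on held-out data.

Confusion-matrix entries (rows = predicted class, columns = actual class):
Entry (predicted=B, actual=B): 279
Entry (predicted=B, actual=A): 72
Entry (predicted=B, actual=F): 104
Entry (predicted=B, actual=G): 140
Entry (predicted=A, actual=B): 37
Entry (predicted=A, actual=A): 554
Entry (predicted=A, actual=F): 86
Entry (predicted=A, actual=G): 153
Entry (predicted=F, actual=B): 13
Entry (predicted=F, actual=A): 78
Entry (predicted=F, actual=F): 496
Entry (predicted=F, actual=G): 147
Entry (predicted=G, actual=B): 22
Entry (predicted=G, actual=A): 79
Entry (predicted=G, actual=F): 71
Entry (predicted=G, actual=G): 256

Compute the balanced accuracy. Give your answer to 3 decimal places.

0.631

Balanced accuracy = mean of per-class recall.
  B: recall = 279/351 = 0.7949
  A: recall = 554/783 = 0.7075
  F: recall = 496/757 = 0.6552
  G: recall = 256/696 = 0.3678
Mean = (0.7949 + 0.7075 + 0.6552 + 0.3678) / 4 = 0.631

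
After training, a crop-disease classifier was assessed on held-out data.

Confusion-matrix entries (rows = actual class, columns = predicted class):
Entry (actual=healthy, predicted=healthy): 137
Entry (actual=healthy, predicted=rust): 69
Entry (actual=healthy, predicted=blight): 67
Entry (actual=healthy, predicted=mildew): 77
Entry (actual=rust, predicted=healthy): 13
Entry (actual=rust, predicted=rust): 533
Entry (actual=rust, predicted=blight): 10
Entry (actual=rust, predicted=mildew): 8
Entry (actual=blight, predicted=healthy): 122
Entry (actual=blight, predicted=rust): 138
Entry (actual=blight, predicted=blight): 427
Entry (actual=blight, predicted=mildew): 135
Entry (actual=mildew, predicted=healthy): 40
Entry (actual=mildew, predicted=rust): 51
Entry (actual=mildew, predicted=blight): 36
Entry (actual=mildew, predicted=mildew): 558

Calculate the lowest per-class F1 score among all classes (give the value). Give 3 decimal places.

Per-class F1 score (2·TP/(2·TP+FP+FN)):
  healthy: TP=137, FP=13+122+40=175, FN=69+67+77=213 → 274/662 = 0.4139
  rust: TP=533, FP=69+138+51=258, FN=13+10+8=31 → 1066/1355 = 0.7867
  blight: TP=427, FP=67+10+36=113, FN=122+138+135=395 → 854/1362 = 0.6270
  mildew: TP=558, FP=77+8+135=220, FN=40+51+36=127 → 1116/1463 = 0.7628
Lowest is class 'healthy' with F1 score = 0.414.

0.414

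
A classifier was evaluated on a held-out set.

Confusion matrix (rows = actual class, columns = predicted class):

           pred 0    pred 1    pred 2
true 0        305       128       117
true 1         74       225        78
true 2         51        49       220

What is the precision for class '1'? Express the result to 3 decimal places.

One-vs-rest for '1': TP = diagonal; FP = other classes predicted '1'; FN = '1' predicted as other.
precision = TP/(TP+FP).
1: TP=225, FP=128+49=177 → 225/402 = 0.5597

0.560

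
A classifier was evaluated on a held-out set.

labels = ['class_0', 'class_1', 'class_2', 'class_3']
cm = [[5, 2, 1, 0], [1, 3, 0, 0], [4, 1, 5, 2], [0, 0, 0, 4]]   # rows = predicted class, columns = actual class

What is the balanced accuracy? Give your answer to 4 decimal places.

0.6250

Balanced accuracy = mean of per-class recall.
  class_0: recall = 5/10 = 0.50000
  class_1: recall = 3/6 = 0.50000
  class_2: recall = 5/6 = 0.83333
  class_3: recall = 4/6 = 0.66667
Mean = (0.50000 + 0.50000 + 0.83333 + 0.66667) / 4 = 0.6250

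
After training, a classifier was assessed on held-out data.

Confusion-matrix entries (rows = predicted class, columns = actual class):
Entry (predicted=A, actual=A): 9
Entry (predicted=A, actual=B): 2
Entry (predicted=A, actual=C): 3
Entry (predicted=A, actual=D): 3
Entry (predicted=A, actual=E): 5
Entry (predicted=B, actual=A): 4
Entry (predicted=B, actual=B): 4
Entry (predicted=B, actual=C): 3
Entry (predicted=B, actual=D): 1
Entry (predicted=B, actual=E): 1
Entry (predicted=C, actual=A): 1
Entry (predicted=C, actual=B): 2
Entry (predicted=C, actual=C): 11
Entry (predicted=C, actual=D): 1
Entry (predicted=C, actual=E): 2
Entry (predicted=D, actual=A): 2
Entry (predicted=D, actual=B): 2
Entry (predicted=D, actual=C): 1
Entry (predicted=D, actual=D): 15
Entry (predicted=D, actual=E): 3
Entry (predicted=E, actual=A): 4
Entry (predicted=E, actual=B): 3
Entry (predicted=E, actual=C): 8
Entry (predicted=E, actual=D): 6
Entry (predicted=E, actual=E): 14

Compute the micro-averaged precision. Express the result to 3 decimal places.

0.482

Micro-averaging pools counts across classes: ΣTP=53, ΣFP=57, ΣFN=57.
Micro-precision = TP/(TP+FP) on pooled counts = 0.482 (equals overall accuracy in single-label multiclass).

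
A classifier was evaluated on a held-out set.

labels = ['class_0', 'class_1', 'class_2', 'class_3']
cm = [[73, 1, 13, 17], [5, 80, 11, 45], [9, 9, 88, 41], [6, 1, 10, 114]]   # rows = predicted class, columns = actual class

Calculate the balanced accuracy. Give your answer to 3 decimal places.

Balanced accuracy = mean of per-class recall.
  class_0: recall = 73/93 = 0.7849
  class_1: recall = 80/91 = 0.8791
  class_2: recall = 88/122 = 0.7213
  class_3: recall = 114/217 = 0.5253
Mean = (0.7849 + 0.8791 + 0.7213 + 0.5253) / 4 = 0.728

0.728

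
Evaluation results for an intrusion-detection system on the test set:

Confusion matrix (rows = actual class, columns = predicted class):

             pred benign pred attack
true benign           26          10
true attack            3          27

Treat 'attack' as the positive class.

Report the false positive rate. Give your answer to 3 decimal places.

FPR = FP/(FP+TN) = 10/(10+26) = 0.278

0.278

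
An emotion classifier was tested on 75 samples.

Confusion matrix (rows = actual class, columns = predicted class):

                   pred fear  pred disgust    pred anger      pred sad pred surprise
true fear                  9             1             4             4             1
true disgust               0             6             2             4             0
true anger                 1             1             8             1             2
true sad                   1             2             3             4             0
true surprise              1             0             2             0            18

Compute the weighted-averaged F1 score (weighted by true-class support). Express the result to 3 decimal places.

Per-class F1 score (2·TP/(2·TP+FP+FN)):
  fear: TP=9, FP=0+1+1+1=3, FN=1+4+4+1=10 → 18/31 = 0.5806
  disgust: TP=6, FP=1+1+2+0=4, FN=0+2+4+0=6 → 12/22 = 0.5455
  anger: TP=8, FP=4+2+3+2=11, FN=1+1+1+2=5 → 16/32 = 0.5000
  sad: TP=4, FP=4+4+1+0=9, FN=1+2+3+0=6 → 8/23 = 0.3478
  surprise: TP=18, FP=1+0+2+0=3, FN=1+0+2+0=3 → 36/42 = 0.8571
Weighted-F1 score = Σ (supportᵢ/N)·F1 scoreᵢ with N=75: (19/75)·0.5806 + (12/75)·0.5455 + (13/75)·0.5000 + (10/75)·0.3478 + (21/75)·0.8571 = 0.607

0.607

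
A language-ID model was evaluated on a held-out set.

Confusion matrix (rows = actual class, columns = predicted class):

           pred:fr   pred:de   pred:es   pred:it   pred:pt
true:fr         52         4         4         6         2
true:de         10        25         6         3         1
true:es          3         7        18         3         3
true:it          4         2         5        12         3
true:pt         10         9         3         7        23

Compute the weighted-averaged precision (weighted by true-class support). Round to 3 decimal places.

0.592

Per-class precision (TP/(TP+FP)):
  fr: TP=52, FP=10+3+4+10=27 → 52/79 = 0.6582
  de: TP=25, FP=4+7+2+9=22 → 25/47 = 0.5319
  es: TP=18, FP=4+6+5+3=18 → 18/36 = 0.5000
  it: TP=12, FP=6+3+3+7=19 → 12/31 = 0.3871
  pt: TP=23, FP=2+1+3+3=9 → 23/32 = 0.7188
Weighted-precision = Σ (supportᵢ/N)·precisionᵢ with N=225: (68/225)·0.6582 + (45/225)·0.5319 + (34/225)·0.5000 + (26/225)·0.3871 + (52/225)·0.7188 = 0.592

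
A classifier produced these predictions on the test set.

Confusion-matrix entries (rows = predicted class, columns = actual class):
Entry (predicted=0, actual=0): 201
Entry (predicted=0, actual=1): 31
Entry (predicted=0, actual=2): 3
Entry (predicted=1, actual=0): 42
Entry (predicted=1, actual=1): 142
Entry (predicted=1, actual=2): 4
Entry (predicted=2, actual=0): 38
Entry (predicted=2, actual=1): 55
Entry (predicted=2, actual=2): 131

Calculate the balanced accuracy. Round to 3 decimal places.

0.762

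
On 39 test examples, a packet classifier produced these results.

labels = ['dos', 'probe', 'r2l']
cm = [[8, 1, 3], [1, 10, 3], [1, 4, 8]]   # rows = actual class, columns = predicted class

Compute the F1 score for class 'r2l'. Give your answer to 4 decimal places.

0.5926

Treat 'r2l' as positive and all other classes as negative.
F1 score = 2·TP/(2·TP+FP+FN).
r2l: TP=8, FP=3+3=6, FN=1+4=5 → 16/27 = 0.59259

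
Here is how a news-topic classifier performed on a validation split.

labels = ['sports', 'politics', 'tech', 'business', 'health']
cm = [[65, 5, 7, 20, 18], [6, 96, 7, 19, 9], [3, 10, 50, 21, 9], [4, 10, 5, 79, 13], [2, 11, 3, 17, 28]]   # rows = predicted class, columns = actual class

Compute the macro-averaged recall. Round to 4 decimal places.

Per-class recall (TP/(TP+FN)):
  sports: TP=65, FN=6+3+4+2=15 → 65/80 = 0.81250
  politics: TP=96, FN=5+10+10+11=36 → 96/132 = 0.72727
  tech: TP=50, FN=7+7+5+3=22 → 50/72 = 0.69444
  business: TP=79, FN=20+19+21+17=77 → 79/156 = 0.50641
  health: TP=28, FN=18+9+9+13=49 → 28/77 = 0.36364
Macro-recall = mean = (0.81250 + 0.72727 + 0.69444 + 0.50641 + 0.36364) / 5 = 0.6209

0.6209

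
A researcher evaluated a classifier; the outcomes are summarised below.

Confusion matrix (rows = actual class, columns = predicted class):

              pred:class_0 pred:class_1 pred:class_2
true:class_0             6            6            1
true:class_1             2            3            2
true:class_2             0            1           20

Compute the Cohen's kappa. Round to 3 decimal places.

0.520

Observed agreement pₒ = trace/N = 29/41 = 0.7073
Expected agreement pₑ = Σ (rowᵢ·colᵢ)/N² = (13·8 + 7·10 + 21·23)/41² = 0.3908
κ = (pₒ − pₑ)/(1 − pₑ) = (0.7073 − 0.3908)/(1 − 0.3908) = 0.520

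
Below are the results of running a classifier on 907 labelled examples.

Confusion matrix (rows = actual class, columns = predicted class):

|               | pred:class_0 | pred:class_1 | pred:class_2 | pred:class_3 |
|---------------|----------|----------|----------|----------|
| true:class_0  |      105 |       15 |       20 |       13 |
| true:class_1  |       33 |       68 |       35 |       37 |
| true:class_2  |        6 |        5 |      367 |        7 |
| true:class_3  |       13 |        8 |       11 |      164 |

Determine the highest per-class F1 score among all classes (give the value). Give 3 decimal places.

0.897

Per-class F1 score (2·TP/(2·TP+FP+FN)):
  class_0: TP=105, FP=33+6+13=52, FN=15+20+13=48 → 210/310 = 0.6774
  class_1: TP=68, FP=15+5+8=28, FN=33+35+37=105 → 136/269 = 0.5056
  class_2: TP=367, FP=20+35+11=66, FN=6+5+7=18 → 734/818 = 0.8973
  class_3: TP=164, FP=13+37+7=57, FN=13+8+11=32 → 328/417 = 0.7866
Highest is class 'class_2' with F1 score = 0.897.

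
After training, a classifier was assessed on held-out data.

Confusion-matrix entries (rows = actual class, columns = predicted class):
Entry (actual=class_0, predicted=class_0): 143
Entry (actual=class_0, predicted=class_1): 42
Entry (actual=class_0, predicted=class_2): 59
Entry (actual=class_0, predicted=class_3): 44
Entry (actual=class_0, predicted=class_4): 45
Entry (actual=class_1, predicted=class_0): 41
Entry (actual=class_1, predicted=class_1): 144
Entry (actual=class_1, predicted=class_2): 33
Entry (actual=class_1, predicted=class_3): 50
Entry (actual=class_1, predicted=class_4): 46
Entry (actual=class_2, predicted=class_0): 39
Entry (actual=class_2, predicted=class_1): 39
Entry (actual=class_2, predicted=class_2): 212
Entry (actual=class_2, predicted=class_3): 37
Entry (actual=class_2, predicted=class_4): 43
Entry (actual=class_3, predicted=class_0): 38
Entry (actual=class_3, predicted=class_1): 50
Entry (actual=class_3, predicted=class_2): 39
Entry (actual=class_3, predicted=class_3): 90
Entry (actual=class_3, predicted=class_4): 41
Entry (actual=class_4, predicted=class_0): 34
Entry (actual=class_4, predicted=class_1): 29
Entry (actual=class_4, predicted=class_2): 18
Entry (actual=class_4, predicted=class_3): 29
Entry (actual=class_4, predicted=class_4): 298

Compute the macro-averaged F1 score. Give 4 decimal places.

Per-class F1 score (2·TP/(2·TP+FP+FN)):
  class_0: TP=143, FP=41+39+38+34=152, FN=42+59+44+45=190 → 286/628 = 0.45541
  class_1: TP=144, FP=42+39+50+29=160, FN=41+33+50+46=170 → 288/618 = 0.46602
  class_2: TP=212, FP=59+33+39+18=149, FN=39+39+37+43=158 → 424/731 = 0.58003
  class_3: TP=90, FP=44+50+37+29=160, FN=38+50+39+41=168 → 180/508 = 0.35433
  class_4: TP=298, FP=45+46+43+41=175, FN=34+29+18+29=110 → 596/881 = 0.67650
Macro-F1 score = mean = (0.45541 + 0.46602 + 0.58003 + 0.35433 + 0.67650) / 5 = 0.5065

0.5065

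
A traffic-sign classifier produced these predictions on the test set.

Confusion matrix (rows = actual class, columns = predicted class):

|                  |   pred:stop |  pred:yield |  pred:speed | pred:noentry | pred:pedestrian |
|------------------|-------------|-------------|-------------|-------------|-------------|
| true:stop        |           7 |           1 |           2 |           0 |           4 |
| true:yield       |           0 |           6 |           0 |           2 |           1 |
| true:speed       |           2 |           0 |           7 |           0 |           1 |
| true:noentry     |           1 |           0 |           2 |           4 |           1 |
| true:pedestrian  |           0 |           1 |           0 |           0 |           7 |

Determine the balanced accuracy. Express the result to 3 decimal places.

Balanced accuracy = mean of per-class recall.
  stop: recall = 7/14 = 0.5000
  yield: recall = 6/9 = 0.6667
  speed: recall = 7/10 = 0.7000
  noentry: recall = 4/8 = 0.5000
  pedestrian: recall = 7/8 = 0.8750
Mean = (0.5000 + 0.6667 + 0.7000 + 0.5000 + 0.8750) / 5 = 0.648

0.648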